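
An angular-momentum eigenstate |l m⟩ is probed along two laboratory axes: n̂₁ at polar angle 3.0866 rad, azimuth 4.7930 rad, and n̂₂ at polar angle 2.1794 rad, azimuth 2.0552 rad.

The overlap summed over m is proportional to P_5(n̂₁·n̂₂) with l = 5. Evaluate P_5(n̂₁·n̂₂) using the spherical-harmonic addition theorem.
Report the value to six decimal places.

Expand P_5 via completeness: Σ_{m} conj(Y_{5,m}) at Ω₁ times Y_{5,m} at Ω₂ —
  m=-5: +0.000000-0.000000i × -0.113716+0.129766i = +0.000000+0.000000i  (running Σ = +0.000000+0.000000i)
  m=-4: -0.000013-0.000004i × +0.136363+0.354921i = -0.000000-0.000005i  (running Σ = -0.000000-0.000005i)
  m=-3: -0.000110+0.000445i × +0.368428+0.043522i = -0.000060+0.000159i  (running Σ = -0.000060+0.000154i)
  m=-2: +0.010046+0.001634i × -0.007165+0.010429i = -0.000089+0.000093i  (running Σ = -0.000149+0.000247i)
  m=-1: +0.011221-0.138896i × +0.163051+0.309853i = +0.044867-0.019170i  (running Σ = +0.044718-0.018923i)
  m=0: -0.914499-0.000000i × +0.076868+0.000000i = -0.070295-0.000000i  (running Σ = -0.025578-0.018923i)
  m=1: -0.011221-0.138896i × -0.163051+0.309853i = +0.044867+0.019170i  (running Σ = +0.019289+0.000247i)
  m=2: +0.010046-0.001634i × -0.007165-0.010429i = -0.000089-0.000093i  (running Σ = +0.019200+0.000154i)
  m=3: +0.000110+0.000445i × -0.368428+0.043522i = -0.000060-0.000159i  (running Σ = +0.019140-0.000005i)
  m=4: -0.000013+0.000004i × +0.136363-0.354921i = -0.000000+0.000005i  (running Σ = +0.019140+0.000000i)
  m=5: -0.000000-0.000000i × +0.113716+0.129766i = +0.000000-0.000000i  (running Σ = +0.019140+0.000000i)
Accumulated sum +0.019140+0.000000i; after 4π/(2l+1) scaling, +0.021866+0.000000i ⇒ P_5 = 0.021866

0.021866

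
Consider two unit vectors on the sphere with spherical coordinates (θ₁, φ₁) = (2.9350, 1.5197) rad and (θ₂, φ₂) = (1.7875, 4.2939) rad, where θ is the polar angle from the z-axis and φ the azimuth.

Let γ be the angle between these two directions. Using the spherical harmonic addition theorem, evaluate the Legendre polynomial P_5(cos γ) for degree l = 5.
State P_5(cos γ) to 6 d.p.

0.043911

Expand P_5 via completeness: Σ_{m} conj(Y_{5,m}) at Ω₁ times Y_{5,m} at Ω₂ —
  m=-5: Y*=+0.000043+0.000163i  Y=-0.357495-0.205471i  product +0.000018-0.000067i
  m=-4: Y*=-0.002490+0.000516i  Y=+0.029562-0.285546i  product +0.000074+0.000726i
  m=-3: Y*=-0.003475-0.022489i  Y=-0.178885+0.058355i  product +0.001934+0.003820i
  m=-2: Y*=+0.130096-0.013341i  Y=-0.200476-0.222302i  product -0.029047-0.026246i
  m=-1: Y*=+0.023015+0.450038i  Y=-0.050548+0.113651i  product -0.052311-0.020133i
  m=+0: Y*=-0.658765-0.000000i  Y=-0.299197+0.000000i  product +0.197100+0.000000i
  m=+1: Y*=-0.023015+0.450038i  Y=+0.050548+0.113651i  product -0.052311+0.020133i
  m=+2: Y*=+0.130096+0.013341i  Y=-0.200476+0.222302i  product -0.029047+0.026246i
  m=+3: Y*=+0.003475-0.022489i  Y=+0.178885+0.058355i  product +0.001934-0.003820i
  m=+4: Y*=-0.002490-0.000516i  Y=+0.029562+0.285546i  product +0.000074-0.000726i
  m=+5: Y*=-0.000043+0.000163i  Y=+0.357495-0.205471i  product +0.000018+0.000067i
Σ over m = +0.038437-0.000000i; ×(4π/11) → +0.043911-0.000000i. Real part: 0.043911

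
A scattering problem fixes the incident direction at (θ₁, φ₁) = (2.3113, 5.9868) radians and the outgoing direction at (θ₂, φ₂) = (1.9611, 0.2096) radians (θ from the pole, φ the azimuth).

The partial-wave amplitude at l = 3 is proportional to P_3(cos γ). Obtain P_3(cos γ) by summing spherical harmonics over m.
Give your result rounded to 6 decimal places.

0.275179

Addition theorem: P_3(cos γ) = (4π/7) Σ_m Y*_{lm}(Ω₁) Y_{lm}(Ω₂), m = −3…3:
  term(m=-3) = 0.00292 - 0.05529j   from Y*(Ω₁)=0.10572 - 0.13030j, Y(Ω₂)=0.26688 - 0.19409j
  term(m=-2) = 0.06623 - 0.10592j   from Y*(Ω₁)=-0.31157 + 0.20987j, Y(Ω₂)=-0.30375 + 0.13536j
  term(m=-1) = -0.02198 + 0.01218j   from Y*(Ω₁)=0.29108 - 0.08889j, Y(Ω₂)=-0.08075 + 0.01718j
  term(m=+0) = 0.05892 + 0.00000j   from Y*(Ω₁)=0.18232 + 0.00000j, Y(Ω₂)=0.32318 + 0.00000j
  term(m=+1) = -0.02198 - 0.01218j   from Y*(Ω₁)=-0.29108 - 0.08889j, Y(Ω₂)=0.08075 + 0.01718j
  term(m=+2) = 0.06623 + 0.10592j   from Y*(Ω₁)=-0.31157 - 0.20987j, Y(Ω₂)=-0.30375 - 0.13536j
  term(m=+3) = 0.00292 + 0.05529j   from Y*(Ω₁)=-0.10572 - 0.13030j, Y(Ω₂)=-0.26688 - 0.19409j
Σ over m = 0.15329 + 0.00000j; ×(4π/7) → 0.27518 + 0.00000j. Real part: 0.275179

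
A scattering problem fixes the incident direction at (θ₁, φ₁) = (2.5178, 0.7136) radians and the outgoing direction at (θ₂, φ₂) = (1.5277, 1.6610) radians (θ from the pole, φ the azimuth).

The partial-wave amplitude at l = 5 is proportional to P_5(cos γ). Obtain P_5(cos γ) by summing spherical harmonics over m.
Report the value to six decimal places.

0.344234

Term-by-term m-sum for l=5 (normalisation 4π/11 = 1.142397):
  m=-5: Y*=(-0.028734, -0.013053)  Y=(-0.201370, -0.415785)  product (0.000359, 0.014576)
  m=-4: Y*=(0.133003, -0.039283)  Y=(0.058942, -0.022241)  product (0.006966, -0.005274)
  m=-3: Y*=(-0.183395, 0.286120)  Y=(-0.090680, -0.326873)  product (0.110155, 0.034002)
  m=-2: Y*=(-0.065581, -0.453559)  Y=(0.071298, -0.013004)  product (-0.010574, -0.031485)
  m=-1: Y*=(0.126056, 0.109140)  Y=(-0.028078, -0.310425)  product (0.030340, -0.042195)
  m=+0: Y*=(0.358134, -0.000000)  Y=(0.074925, 0.000000)  product (0.026833, 0.000000)
  m=+1: Y*=(-0.126056, 0.109140)  Y=(0.028078, -0.310425)  product (0.030340, 0.042195)
  m=+2: Y*=(-0.065581, 0.453559)  Y=(0.071298, 0.013004)  product (-0.010574, 0.031485)
  m=+3: Y*=(0.183395, 0.286120)  Y=(0.090680, -0.326873)  product (0.110155, -0.034002)
  m=+4: Y*=(0.133003, 0.039283)  Y=(0.058942, 0.022241)  product (0.006966, 0.005274)
  m=+5: Y*=(0.028734, -0.013053)  Y=(0.201370, -0.415785)  product (0.000359, -0.014576)
Total Σ_m = (0.301326, 0.000000). Multiply by 1.142397: (0.344234, 0.000000). P_5(cos γ) = 0.344234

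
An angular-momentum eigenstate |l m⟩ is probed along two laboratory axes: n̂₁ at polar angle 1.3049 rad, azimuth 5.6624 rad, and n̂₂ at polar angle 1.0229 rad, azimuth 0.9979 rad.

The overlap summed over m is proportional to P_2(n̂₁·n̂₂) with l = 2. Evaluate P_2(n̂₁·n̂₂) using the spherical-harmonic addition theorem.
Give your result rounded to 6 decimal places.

-0.485755

Term-by-term m-sum for l=2 (normalisation 4π/5 = 2.513274):
  term(m=-2) = (-0.100752, 0.009679)   from Y*(Ω₁)=(0.116263, -0.340289), Y(Ω₂)=(-0.116056, -0.256427)
  term(m=-1) = (-0.003221, -0.067207)   from Y*(Ω₁)=(0.159326, -0.113933), Y(Ω₂)=(0.186206, -0.288663)
  term(m=+0) = (0.014670, 0.000000)   from Y*(Ω₁)=(-0.250058, -0.000000), Y(Ω₂)=(-0.058667, 0.000000)
  term(m=+1) = (-0.003221, 0.067207)   from Y*(Ω₁)=(-0.159326, -0.113933), Y(Ω₂)=(-0.186206, -0.288663)
  term(m=+2) = (-0.100752, -0.009679)   from Y*(Ω₁)=(0.116263, 0.340289), Y(Ω₂)=(-0.116056, 0.256427)
Σ over m = (-0.193276, 0.000000); ×(4π/5) → (-0.485755, 0.000000). Real part: -0.485755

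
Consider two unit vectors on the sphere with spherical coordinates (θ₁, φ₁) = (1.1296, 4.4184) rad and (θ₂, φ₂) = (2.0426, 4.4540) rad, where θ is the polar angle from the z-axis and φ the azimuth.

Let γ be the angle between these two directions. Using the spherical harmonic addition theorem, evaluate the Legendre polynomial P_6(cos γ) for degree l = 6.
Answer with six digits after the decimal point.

0.145121

Expand P_6 via completeness: Σ_{m} conj(Y_{6,m}) at Ω₁ times Y_{6,m} at Ω₂ —
  term(m=-6) = +0.062274-0.013508i   from Y*(Ω₁)=+0.050687+0.259166i, Y(Ω₂)=-0.004937-0.241250i
  term(m=-5) = -0.181338+0.032623i   from Y*(Ω₁)=-0.429806-0.043494i, Y(Ω₂)=+0.410026-0.117395i
  term(m=-4) = +0.067862-0.009729i   from Y*(Ω₁)=+0.092287-0.221457i, Y(Ω₂)=+0.146237+0.245493i
  term(m=-3) = -0.030958+0.003319i   from Y*(Ω₁)=-0.157841-0.129962i, Y(Ω₂)=+0.106571-0.108774i
  term(m=-2) = +0.106565-0.007600i   from Y*(Ω₁)=+0.262573-0.175039i, Y(Ω₂)=+0.294341+0.167271i
  term(m=-1) = -0.003509+0.000125i   from Y*(Ω₁)=-0.028895-0.095438i, Y(Ω₂)=+0.008998-0.034046i
  term(m=+0) = +0.108338+0.000000i   from Y*(Ω₁)=+0.322495-0.000000i, Y(Ω₂)=+0.335936+0.000000i
  term(m=+1) = -0.003509-0.000125i   from Y*(Ω₁)=+0.028895-0.095438i, Y(Ω₂)=-0.008998-0.034046i
  term(m=+2) = +0.106565+0.007600i   from Y*(Ω₁)=+0.262573+0.175039i, Y(Ω₂)=+0.294341-0.167271i
  term(m=+3) = -0.030958-0.003319i   from Y*(Ω₁)=+0.157841-0.129962i, Y(Ω₂)=-0.106571-0.108774i
  term(m=+4) = +0.067862+0.009729i   from Y*(Ω₁)=+0.092287+0.221457i, Y(Ω₂)=+0.146237-0.245493i
  term(m=+5) = -0.181338-0.032623i   from Y*(Ω₁)=+0.429806-0.043494i, Y(Ω₂)=-0.410026-0.117395i
  term(m=+6) = +0.062274+0.013508i   from Y*(Ω₁)=+0.050687-0.259166i, Y(Ω₂)=-0.004937+0.241250i
Accumulated sum +0.150128+0.000000i; after 4π/(2l+1) scaling, +0.145121+0.000000i ⇒ P_6 = 0.145121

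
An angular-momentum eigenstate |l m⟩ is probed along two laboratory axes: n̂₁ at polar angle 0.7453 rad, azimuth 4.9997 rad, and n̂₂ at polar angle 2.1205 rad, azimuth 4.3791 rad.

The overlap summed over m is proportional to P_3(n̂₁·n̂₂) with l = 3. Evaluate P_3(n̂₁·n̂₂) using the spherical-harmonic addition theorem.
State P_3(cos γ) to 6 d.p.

-0.128160

Expand P_3 via completeness: Σ_{m} conj(Y_{3,m}) at Ω₁ times Y_{3,m} at Ω₂ —
  term(m=-3) = (-0.009658, 0.032248)   from Y*(Ω₁)=(-0.098793, 0.084721), Y(Ω₂)=(0.217635, -0.139783)
  term(m=-2) = (-0.043402, -0.126879)   from Y*(Ω₁)=(-0.289959, -0.187751), Y(Ω₂)=(0.305098, 0.240020)
  term(m=-1) = (0.030468, 0.021779)   from Y*(Ω₁)=(0.105603, -0.357388), Y(Ω₂)=(-0.032878, 0.094967)
  term(m=+0) = (-0.026206, -0.000000)   from Y*(Ω₁)=(-0.082197, -0.000000), Y(Ω₂)=(0.318821, 0.000000)
  term(m=+1) = (0.030468, -0.021779)   from Y*(Ω₁)=(-0.105603, -0.357388), Y(Ω₂)=(0.032878, 0.094967)
  term(m=+2) = (-0.043402, 0.126879)   from Y*(Ω₁)=(-0.289959, 0.187751), Y(Ω₂)=(0.305098, -0.240020)
  term(m=+3) = (-0.009658, -0.032248)   from Y*(Ω₁)=(0.098793, 0.084721), Y(Ω₂)=(-0.217635, -0.139783)
Total Σ_m = (-0.071390, -0.000000). Multiply by 1.795196: (-0.128160, -0.000000). P_3(cos γ) = -0.128160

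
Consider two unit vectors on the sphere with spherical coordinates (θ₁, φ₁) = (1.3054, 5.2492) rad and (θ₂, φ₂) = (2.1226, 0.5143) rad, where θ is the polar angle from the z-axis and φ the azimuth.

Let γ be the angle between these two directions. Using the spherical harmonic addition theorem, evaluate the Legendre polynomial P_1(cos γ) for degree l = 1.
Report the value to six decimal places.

-0.119002

Expand P_1 via completeness: Σ_{m} conj(Y_{1,m}) at Ω₁ times Y_{1,m} at Ω₂ —
  m=-1: +0.170499-0.286503i × +0.256155-0.144732i = +0.002208-0.098066i  (running Σ = +0.002208-0.098066i)
  m=0: +0.128156-0.000000i × -0.256137+0.000000i = -0.032826+0.000000i  (running Σ = -0.030618-0.098066i)
  m=1: -0.170499-0.286503i × -0.256155-0.144732i = +0.002208+0.098066i  (running Σ = -0.028410+0.000000i)
Accumulated sum -0.028410+0.000000i; after 4π/(2l+1) scaling, -0.119002+0.000000i ⇒ P_1 = -0.119002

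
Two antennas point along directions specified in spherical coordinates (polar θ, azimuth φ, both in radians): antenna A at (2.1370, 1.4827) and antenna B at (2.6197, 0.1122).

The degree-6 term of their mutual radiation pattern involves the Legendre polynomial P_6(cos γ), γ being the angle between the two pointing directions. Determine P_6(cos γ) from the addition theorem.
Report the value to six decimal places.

Summing Y*_{l m}(θ₁,φ₁)·Y_{l m}(θ₂,φ₂) over m ∈ [−6, 6]; prefactor 4π/(2·6+1) = 0.966644:
  [-6]  conj(Y_{6,-6})(Ω₁) = -0.15072 + 0.08802j ; Y_{6,-6}(Ω₂) = 0.00580 - 0.00462j ; Δ = -0.00047 + 0.00121j
  [-5]  conj(Y_{6,-5})(Ω₁) = -0.16387 - 0.34764j ; Y_{6,-5}(Ω₂) = -0.03782 + 0.02376j ; Δ = 0.01446 + 0.00925j
  [-4]  conj(Y_{6,-4})(Ω₁) = 0.36783 - 0.13526j ; Y_{6,-4}(Ω₂) = 0.14426 - 0.06947j ; Δ = 0.04367 - 0.04507j
  [-3]  conj(Y_{6,-3})(Ω₁) = 0.00907 + 0.03352j ; Y_{6,-3}(Ω₂) = -0.34775 + 0.12168j ; Δ = -0.00723 - 0.01055j
  [-2]  conj(Y_{6,-2})(Ω₁) = 0.33049 - 0.05884j ; Y_{6,-2}(Ω₂) = 0.48209 - 0.11003j ; Δ = 0.15285 - 0.06473j
  [-1]  conj(Y_{6,-1})(Ω₁) = 0.01477 + 0.16724j ; Y_{6,-1}(Ω₂) = -0.19308 + 0.02176j ; Δ = -0.00649 - 0.03197j
  [+0]  conj(Y_{6,0})(Ω₁) = 0.29466 + 0.00000j ; Y_{6,0}(Ω₂) = -0.37830 + 0.00000j ; Δ = -0.11147 + 0.00000j
  [+1]  conj(Y_{6,1})(Ω₁) = -0.01477 + 0.16724j ; Y_{6,1}(Ω₂) = 0.19308 + 0.02176j ; Δ = -0.00649 + 0.03197j
  [+2]  conj(Y_{6,2})(Ω₁) = 0.33049 + 0.05884j ; Y_{6,2}(Ω₂) = 0.48209 + 0.11003j ; Δ = 0.15285 + 0.06473j
  [+3]  conj(Y_{6,3})(Ω₁) = -0.00907 + 0.03352j ; Y_{6,3}(Ω₂) = 0.34775 + 0.12168j ; Δ = -0.00723 + 0.01055j
  [+4]  conj(Y_{6,4})(Ω₁) = 0.36783 + 0.13526j ; Y_{6,4}(Ω₂) = 0.14426 + 0.06947j ; Δ = 0.04367 + 0.04507j
  [+5]  conj(Y_{6,5})(Ω₁) = 0.16387 - 0.34764j ; Y_{6,5}(Ω₂) = 0.03782 + 0.02376j ; Δ = 0.01446 - 0.00925j
  [+6]  conj(Y_{6,6})(Ω₁) = -0.15072 - 0.08802j ; Y_{6,6}(Ω₂) = 0.00580 + 0.00462j ; Δ = -0.00047 - 0.00121j
Accumulated sum 0.28210 - 0.00000j; after 4π/(2l+1) scaling, 0.27269 - 0.00000j ⇒ P_6 = 0.272689

0.272689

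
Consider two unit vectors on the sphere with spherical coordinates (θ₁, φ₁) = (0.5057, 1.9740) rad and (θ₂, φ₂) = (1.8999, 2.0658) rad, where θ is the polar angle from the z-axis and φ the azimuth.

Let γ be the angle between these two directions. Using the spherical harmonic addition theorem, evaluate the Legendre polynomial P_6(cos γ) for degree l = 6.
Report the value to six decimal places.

Expand P_6 via completeness: Σ_{m} conj(Y_{6,m}) at Ω₁ times Y_{6,m} at Ω₂ —
  [-6]  conj(Y_{6,-6})(Ω₁) = (0.004683, -0.004127) ; Y_{6,-6}(Ω₂) = (0.341870, 0.059237) ; Δ = (0.001846, -0.001134)
  [-5]  conj(Y_{6,-5})(Ω₁) = (-0.035246, -0.016818) ; Y_{6,-5}(Ω₂) = (0.253801, -0.322618) ; Δ = (-0.014371, 0.007102)
  [-4]  conj(Y_{6,-4})(Ω₁) = (-0.006123, 0.145625) ; Y_{6,-4}(Ω₂) = (-0.016965, -0.039116) ; Δ = (0.005800, -0.002231)
  [-3]  conj(Y_{6,-3})(Ω₁) = (0.328370, -0.124044) ; Y_{6,-3}(Ω₂) = (0.329035, 0.028296) ; Δ = (0.111555, -0.031523)
  [-2]  conj(Y_{6,-2})(Ω₁) = (-0.346647, -0.361528) ; Y_{6,-2}(Ω₂) = (0.083240, -0.126834) ; Δ = (-0.074709, 0.013873)
  [-1]  conj(Y_{6,-1})(Ω₁) = (-0.093805, 0.219902) ; Y_{6,-1}(Ω₂) = (0.133263, 0.246860) ; Δ = (-0.066786, 0.006148)
  [+0]  conj(Y_{6,0})(Ω₁) = (-0.355553, -0.000000) ; Y_{6,0}(Ω₂) = (0.177620, 0.000000) ; Δ = (-0.063153, -0.000000)
  [+1]  conj(Y_{6,1})(Ω₁) = (0.093805, 0.219902) ; Y_{6,1}(Ω₂) = (-0.133263, 0.246860) ; Δ = (-0.066786, -0.006148)
  [+2]  conj(Y_{6,2})(Ω₁) = (-0.346647, 0.361528) ; Y_{6,2}(Ω₂) = (0.083240, 0.126834) ; Δ = (-0.074709, -0.013873)
  [+3]  conj(Y_{6,3})(Ω₁) = (-0.328370, -0.124044) ; Y_{6,3}(Ω₂) = (-0.329035, 0.028296) ; Δ = (0.111555, 0.031523)
  [+4]  conj(Y_{6,4})(Ω₁) = (-0.006123, -0.145625) ; Y_{6,4}(Ω₂) = (-0.016965, 0.039116) ; Δ = (0.005800, 0.002231)
  [+5]  conj(Y_{6,5})(Ω₁) = (0.035246, -0.016818) ; Y_{6,5}(Ω₂) = (-0.253801, -0.322618) ; Δ = (-0.014371, -0.007102)
  [+6]  conj(Y_{6,6})(Ω₁) = (0.004683, 0.004127) ; Y_{6,6}(Ω₂) = (0.341870, -0.059237) ; Δ = (0.001846, 0.001134)
Accumulated sum (-0.136483, -0.000000); after 4π/(2l+1) scaling, (-0.131931, -0.000000) ⇒ P_6 = -0.131931

-0.131931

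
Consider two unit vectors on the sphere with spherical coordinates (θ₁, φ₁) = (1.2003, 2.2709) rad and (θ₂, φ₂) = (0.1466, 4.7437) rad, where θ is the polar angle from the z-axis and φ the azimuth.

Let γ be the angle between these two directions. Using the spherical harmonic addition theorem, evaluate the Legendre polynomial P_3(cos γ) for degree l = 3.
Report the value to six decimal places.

-0.337341

Term-by-term m-sum for l=3 (normalisation 4π/7 = 1.795196):
  [-3]  conj(Y_{3,-3})(Ω₁) = +0.291649+0.170692i ; Y_{3,-3}(Ω₂) = -0.000122-0.001295i ; Δ = +0.000185-0.000398i
  [-2]  conj(Y_{3,-2})(Ω₁) = -0.054583-0.316859i ; Y_{3,-2}(Ω₂) = -0.021531+0.001350i ; Δ = +0.001603+0.006749i
  [-1]  conj(Y_{3,-1})(Ω₁) = +0.066865-0.079369i ; Y_{3,-1}(Ω₂) = +0.005754+0.183708i ; Δ = +0.014965+0.011827i
  [+0]  conj(Y_{3,0})(Ω₁) = -0.316786-0.000000i ; Y_{3,0}(Ω₂) = +0.698960+0.000000i ; Δ = -0.221421-0.000000i
  [+1]  conj(Y_{3,1})(Ω₁) = -0.066865-0.079369i ; Y_{3,1}(Ω₂) = -0.005754+0.183708i ; Δ = +0.014965-0.011827i
  [+2]  conj(Y_{3,2})(Ω₁) = -0.054583+0.316859i ; Y_{3,2}(Ω₂) = -0.021531-0.001350i ; Δ = +0.001603-0.006749i
  [+3]  conj(Y_{3,3})(Ω₁) = -0.291649+0.170692i ; Y_{3,3}(Ω₂) = +0.000122-0.001295i ; Δ = +0.000185+0.000398i
Total Σ_m = -0.187913-0.000000i. Multiply by 1.795196: -0.337341-0.000000i. P_3(cos γ) = -0.337341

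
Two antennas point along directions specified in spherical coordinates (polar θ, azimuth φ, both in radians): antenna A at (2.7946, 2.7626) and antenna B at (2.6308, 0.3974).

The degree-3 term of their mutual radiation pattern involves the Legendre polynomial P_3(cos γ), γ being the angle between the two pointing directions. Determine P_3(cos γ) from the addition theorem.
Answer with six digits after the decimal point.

Term-by-term m-sum for l=3 (normalisation 4π/7 = 1.795196):
  m=-3: Y*=-0.00690 + 0.01489j  Y=0.01802 - 0.04529j  product 0.00055 + 0.00058j
  m=-2: Y*=-0.08072 + 0.07641j  Y=-0.14924 + 0.15207j  product 0.00043 - 0.02368j
  m=-1: Y*=-0.34938 + 0.13914j  Y=0.40864 - 0.17152j  product -0.11891 + 0.11678j
  m=+0: Y*=-0.49894 + 0.00000j  Y=-0.26207 + 0.00000j  product 0.13076 + 0.00000j
  m=+1: Y*=0.34938 + 0.13914j  Y=-0.40864 - 0.17152j  product -0.11891 - 0.11678j
  m=+2: Y*=-0.08072 - 0.07641j  Y=-0.14924 - 0.15207j  product 0.00043 + 0.02368j
  m=+3: Y*=0.00690 + 0.01489j  Y=-0.01802 - 0.04529j  product 0.00055 - 0.00058j
Σ over m = -0.10510 - 0.00000j; ×(4π/7) → -0.18867 - 0.00000j. Real part: -0.188669

-0.188669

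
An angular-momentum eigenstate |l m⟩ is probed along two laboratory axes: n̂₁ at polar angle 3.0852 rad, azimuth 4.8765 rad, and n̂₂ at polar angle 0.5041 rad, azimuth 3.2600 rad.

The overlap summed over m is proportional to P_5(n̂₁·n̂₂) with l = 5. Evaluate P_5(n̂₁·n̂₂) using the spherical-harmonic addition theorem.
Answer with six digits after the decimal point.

0.179785

Summing Y*_{l m}(θ₁,φ₁)·Y_{l m}(θ₂,φ₂) over m ∈ [−5, 5]; prefactor 4π/(2·5+1) = 1.142397:
  m=-5: (0.000000, -0.000000) × (-0.010126, 0.006810) = (-0.000000, 0.000000)  (running Σ = (-0.000000, 0.000000))
  m=-4: (-0.000012, -0.000009) × (0.062253, -0.031907) = (-0.000001, -0.000000)  (running Σ = (-0.000001, -0.000000))
  m=-3: (-0.000233, 0.000435) × (-0.215661, 0.080001) = (0.000016, -0.000113)  (running Σ = (0.000015, -0.000113))
  m=-2: (0.010128, 0.003449) × (0.437549, -0.105599) = (0.004796, 0.000440)  (running Σ = (0.004810, 0.000327))
  m=-1: (0.023332, -0.140895) × (-0.401017, 0.047707) = (-0.002635, 0.057614)  (running Σ = (0.002175, 0.057941))
  m=0: (-0.913417, -0.000000) × (-0.167530, 0.000000) = (0.153025, 0.000000)  (running Σ = (0.155200, 0.057941))
  m=1: (-0.023332, -0.140895) × (0.401017, 0.047707) = (-0.002635, -0.057614)  (running Σ = (0.152565, 0.000327))
  m=2: (0.010128, -0.003449) × (0.437549, 0.105599) = (0.004796, -0.000440)  (running Σ = (0.157361, -0.000113))
  m=3: (0.000233, 0.000435) × (0.215661, 0.080001) = (0.000016, 0.000113)  (running Σ = (0.157376, -0.000000))
  m=4: (-0.000012, 0.000009) × (0.062253, 0.031907) = (-0.000001, 0.000000)  (running Σ = (0.157375, 0.000000))
  m=5: (-0.000000, -0.000000) × (0.010126, 0.006810) = (-0.000000, -0.000000)  (running Σ = (0.157375, -0.000000))
Σ over m = (0.157375, -0.000000); ×(4π/11) → (0.179785, -0.000000). Real part: 0.179785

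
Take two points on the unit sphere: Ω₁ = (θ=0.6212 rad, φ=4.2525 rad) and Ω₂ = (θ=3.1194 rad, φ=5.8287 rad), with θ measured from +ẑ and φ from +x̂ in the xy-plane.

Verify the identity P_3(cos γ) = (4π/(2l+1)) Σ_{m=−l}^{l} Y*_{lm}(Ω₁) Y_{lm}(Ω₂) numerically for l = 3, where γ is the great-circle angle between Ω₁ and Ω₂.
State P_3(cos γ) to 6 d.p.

-0.124093

Term-by-term m-sum for l=3 (normalisation 4π/7 = 1.795196):
  [-3]  conj(Y_{3,-3})(Ω₁) = 0.08076 + 0.01563j ; Y_{3,-3}(Ω₂) = 0.00000 + 0.00000j ; Δ = 0.00000 + 0.00000j
  [-2]  conj(Y_{3,-2})(Ω₁) = -0.17059 + 0.22393j ; Y_{3,-2}(Ω₂) = -0.00031 - 0.00040j ; Δ = 0.00014 - 0.00000j
  [-1]  conj(Y_{3,-1})(Ω₁) = -0.19254 - 0.38873j ; Y_{3,-1}(Ω₂) = 0.02576 + 0.01259j ; Δ = -0.00007 - 0.01244j
  [+0]  conj(Y_{3,0})(Ω₁) = 0.09295 + 0.00000j ; Y_{3,0}(Ω₂) = -0.74525 + 0.00000j ; Δ = -0.06927 + 0.00000j
  [+1]  conj(Y_{3,1})(Ω₁) = 0.19254 - 0.38873j ; Y_{3,1}(Ω₂) = -0.02576 + 0.01259j ; Δ = -0.00007 + 0.01244j
  [+2]  conj(Y_{3,2})(Ω₁) = -0.17059 - 0.22393j ; Y_{3,2}(Ω₂) = -0.00031 + 0.00040j ; Δ = 0.00014 + 0.00000j
  [+3]  conj(Y_{3,3})(Ω₁) = -0.08076 + 0.01563j ; Y_{3,3}(Ω₂) = -0.00000 + 0.00000j ; Δ = 0.00000 - 0.00000j
Accumulated sum -0.06913 - 0.00000j; after 4π/(2l+1) scaling, -0.12409 - 0.00000j ⇒ P_3 = -0.124093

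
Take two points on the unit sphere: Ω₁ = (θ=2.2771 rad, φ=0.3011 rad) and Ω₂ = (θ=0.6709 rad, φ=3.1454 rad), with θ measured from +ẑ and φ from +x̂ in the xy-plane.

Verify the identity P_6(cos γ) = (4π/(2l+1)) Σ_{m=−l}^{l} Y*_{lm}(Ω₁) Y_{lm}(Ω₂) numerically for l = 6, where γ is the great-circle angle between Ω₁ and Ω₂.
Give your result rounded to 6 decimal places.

0.322838

Term-by-term m-sum for l=6 (normalisation 4π/13 = 0.966644):
  m=-6: Y*=(-0.021880, 0.091063)  Y=(0.027884, -0.000637)  product (-0.000552, 0.002553)
  m=-5: Y*=(-0.018060, -0.276188)  Y=(-0.121707, 0.002317)  product (0.002838, 0.033572)
  m=-4: Y*=(0.155572, 0.405428)  Y=(0.306341, -0.004666)  product (0.049550, 0.123473)
  m=-3: Y*=(-0.188237, -0.238822)  Y=(-0.459518, 0.005249)  product (0.087752, 0.108755)
  m=-2: Y*=(-0.112894, -0.077600)  Y=(0.299288, -0.002279)  product (-0.033965, -0.022968)
  m=-1: Y*=(0.346095, 0.107477)  Y=(0.197476, -0.000752)  product (0.068426, 0.020964)
  m=+0: Y*=(0.038279, -0.000000)  Y=(-0.368866, 0.000000)  product (-0.014120, 0.000000)
  m=+1: Y*=(-0.346095, 0.107477)  Y=(-0.197476, -0.000752)  product (0.068426, -0.020964)
  m=+2: Y*=(-0.112894, 0.077600)  Y=(0.299288, 0.002279)  product (-0.033965, 0.022968)
  m=+3: Y*=(0.188237, -0.238822)  Y=(0.459518, 0.005249)  product (0.087752, -0.108755)
  m=+4: Y*=(0.155572, -0.405428)  Y=(0.306341, 0.004666)  product (0.049550, -0.123473)
  m=+5: Y*=(0.018060, -0.276188)  Y=(0.121707, 0.002317)  product (0.002838, -0.033572)
  m=+6: Y*=(-0.021880, -0.091063)  Y=(0.027884, 0.000637)  product (-0.000552, -0.002553)
Σ over m = (0.333978, -0.000000); ×(4π/13) → (0.322838, -0.000000). Real part: 0.322838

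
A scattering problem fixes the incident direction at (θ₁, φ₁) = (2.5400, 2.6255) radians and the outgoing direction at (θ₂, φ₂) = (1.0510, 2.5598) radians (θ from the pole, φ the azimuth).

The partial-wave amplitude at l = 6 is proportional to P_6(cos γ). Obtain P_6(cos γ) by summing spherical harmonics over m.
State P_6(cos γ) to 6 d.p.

Expand P_6 via completeness: Σ_{m} conj(Y_{6,m}) at Ω₁ times Y_{6,m} at Ω₂ —
  m=-6: Y*=(-0.015859, -0.000715)  Y=(-0.194032, -0.070643)  product (0.003027, 0.001259)
  m=-5: Y*=(-0.067825, -0.042630)  Y=(0.398337, -0.094374)  product (-0.031040, -0.010580)
  m=-4: Y*=(-0.112320, -0.208777)  Y=(-0.238124, 0.252364)  product (0.079434, 0.021369)
  m=-3: Y*=(0.009813, -0.435700)  Y=(-0.010514, 0.059609)  product (0.025868, 0.005166)
  m=-2: Y*=(0.214633, -0.359192)  Y=(-0.139165, -0.322649)  product (-0.145762, -0.019264)
  m=-1: Y*=(-0.024302, 0.013789)  Y=(0.058283, 0.038335)  product (-0.001945, -0.000128)
  m=+0: Y*=(-0.420910, -0.000000)  Y=(0.330593, 0.000000)  product (-0.139150, -0.000000)
  m=+1: Y*=(0.024302, 0.013789)  Y=(-0.058283, 0.038335)  product (-0.001945, 0.000128)
  m=+2: Y*=(0.214633, 0.359192)  Y=(-0.139165, 0.322649)  product (-0.145762, 0.019264)
  m=+3: Y*=(-0.009813, -0.435700)  Y=(0.010514, 0.059609)  product (0.025868, -0.005166)
  m=+4: Y*=(-0.112320, 0.208777)  Y=(-0.238124, -0.252364)  product (0.079434, -0.021369)
  m=+5: Y*=(0.067825, -0.042630)  Y=(-0.398337, -0.094374)  product (-0.031040, 0.010580)
  m=+6: Y*=(-0.015859, 0.000715)  Y=(-0.194032, 0.070643)  product (0.003027, -0.001259)
Σ over m = (-0.279988, -0.000000); ×(4π/13) → (-0.270648, -0.000000). Real part: -0.270648

-0.270648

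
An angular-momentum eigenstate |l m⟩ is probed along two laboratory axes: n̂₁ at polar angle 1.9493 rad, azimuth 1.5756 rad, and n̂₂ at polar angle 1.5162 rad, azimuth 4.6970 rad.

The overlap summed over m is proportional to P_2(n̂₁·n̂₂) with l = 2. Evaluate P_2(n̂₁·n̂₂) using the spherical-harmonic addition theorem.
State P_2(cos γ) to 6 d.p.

Term-by-term m-sum for l=2 (normalisation 4π/5 = 2.513274):
  m=-2: Y*=-0.33351 - 0.00320j  Y=-0.38494 - 0.01185j  product 0.12834 + 0.00519j
  m=-1: Y*=0.00127 - 0.26527j  Y=-0.00065 + 0.04209j  product 0.01116 + 0.00023j
  m=+0: Y*=-0.18619 + 0.00000j  Y=-0.31257 + 0.00000j  product 0.05820 + 0.00000j
  m=+1: Y*=-0.00127 - 0.26527j  Y=0.00065 + 0.04209j  product 0.01116 - 0.00023j
  m=+2: Y*=-0.33351 + 0.00320j  Y=-0.38494 + 0.01185j  product 0.12834 - 0.00519j
Total Σ_m = 0.33722 + 0.00000j. Multiply by 2.513274: 0.84752 + 0.00000j. P_2(cos γ) = 0.847515

0.847515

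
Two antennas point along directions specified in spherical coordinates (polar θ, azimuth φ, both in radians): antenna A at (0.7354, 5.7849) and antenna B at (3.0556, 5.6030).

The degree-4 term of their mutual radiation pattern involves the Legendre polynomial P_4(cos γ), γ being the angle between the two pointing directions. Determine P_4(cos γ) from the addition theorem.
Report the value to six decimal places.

Term-by-term m-sum for l=4 (normalisation 4π/9 = 1.396263):
  [-4]  conj(Y_{4,-4})(Ω₁) = -0.036746-0.081770i ; Y_{4,-4}(Ω₂) = -0.000022+0.000010i ; Δ = +0.000002+0.000001i
  [-3]  conj(Y_{4,-3})(Ω₁) = +0.021264-0.279464i ; Y_{4,-3}(Ω₂) = +0.000358-0.000704i ; Δ = -0.000189-0.000115i
  [-2]  conj(Y_{4,-2})(Ω₁) = +0.233036-0.360209i ; Y_{4,-2}(Ω₂) = +0.003066+0.014355i ; Δ = +0.005885+0.002241i
  [-1]  conj(Y_{4,-1})(Ω₁) = +0.175608-0.095545i ; Y_{4,-1}(Ω₂) = -0.124266-0.100527i ; Δ = -0.031427-0.005780i
  [+0]  conj(Y_{4,0})(Ω₁) = -0.308177-0.000000i ; Y_{4,0}(Ω₂) = +0.815273+0.000000i ; Δ = -0.251248-0.000000i
  [+1]  conj(Y_{4,1})(Ω₁) = -0.175608-0.095545i ; Y_{4,1}(Ω₂) = +0.124266-0.100527i ; Δ = -0.031427+0.005780i
  [+2]  conj(Y_{4,2})(Ω₁) = +0.233036+0.360209i ; Y_{4,2}(Ω₂) = +0.003066-0.014355i ; Δ = +0.005885-0.002241i
  [+3]  conj(Y_{4,3})(Ω₁) = -0.021264-0.279464i ; Y_{4,3}(Ω₂) = -0.000358-0.000704i ; Δ = -0.000189+0.000115i
  [+4]  conj(Y_{4,4})(Ω₁) = -0.036746+0.081770i ; Y_{4,4}(Ω₂) = -0.000022-0.000010i ; Δ = +0.000002-0.000001i
Accumulated sum -0.302707-0.000000i; after 4π/(2l+1) scaling, -0.422659-0.000000i ⇒ P_4 = -0.422659

-0.422659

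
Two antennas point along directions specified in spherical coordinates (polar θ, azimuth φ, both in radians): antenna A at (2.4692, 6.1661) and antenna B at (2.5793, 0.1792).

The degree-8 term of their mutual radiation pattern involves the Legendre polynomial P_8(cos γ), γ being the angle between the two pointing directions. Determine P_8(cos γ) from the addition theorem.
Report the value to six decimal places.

Addition theorem: P_8(cos γ) = (4π/17) Σ_m Y*_{lm}(Ω₁) Y_{lm}(Ω₂), m = −8…8:
  m=-8: 0.00692 - 0.00941j × 0.00046 - 0.00333j = -0.00003 - 0.00003j  (running Σ = -0.00003 - 0.00003j)
  m=-7: -0.04004 + 0.04287j × -0.00664 + 0.02029j = -0.00060 - 0.00110j  (running Σ = -0.00063 - 0.00112j)
  m=-6: 0.13723 - 0.11618j × 0.04002 - 0.07403j = -0.00311 - 0.01481j  (running Σ = -0.00374 - 0.01593j)
  m=-5: -0.30722 + 0.20367j × -0.14321 + 0.17899j = 0.00754 - 0.08416j  (running Σ = 0.00380 - 0.10009j)
  m=-4: 0.42870 - 0.21687j × 0.32330 - 0.28173j = 0.07750 - 0.19089j  (running Σ = 0.08130 - 0.29098j)
  m=-3: -0.26298 + 0.09637j × -0.42040 + 0.25063j = 0.08640 - 0.10642j  (running Σ = 0.16770 - 0.39740j)
  m=-2: -0.19284 + 0.04600j × 0.15429 - 0.05779j = -0.02710 + 0.01824j  (running Σ = 0.14061 - 0.37916j)
  m=-1: 0.38834 - 0.04568j × 0.34463 - 0.06243j = 0.13098 - 0.03999j  (running Σ = 0.27159 - 0.41914j)
  m=0: 0.07972 + 0.00000j × -0.29346 + 0.00000j = -0.02340 + 0.00000j  (running Σ = 0.24819 - 0.41914j)
  m=1: -0.38834 - 0.04568j × -0.34463 - 0.06243j = 0.13098 + 0.03999j  (running Σ = 0.37918 - 0.37916j)
  m=2: -0.19284 - 0.04600j × 0.15429 + 0.05779j = -0.02710 - 0.01824j  (running Σ = 0.35208 - 0.39740j)
  m=3: 0.26298 + 0.09637j × 0.42040 + 0.25063j = 0.08640 + 0.10642j  (running Σ = 0.43849 - 0.29098j)
  m=4: 0.42870 + 0.21687j × 0.32330 + 0.28173j = 0.07750 + 0.19089j  (running Σ = 0.51598 - 0.10009j)
  m=5: 0.30722 + 0.20367j × 0.14321 + 0.17899j = 0.00754 + 0.08416j  (running Σ = 0.52353 - 0.01593j)
  m=6: 0.13723 + 0.11618j × 0.04002 + 0.07403j = -0.00311 + 0.01481j  (running Σ = 0.52042 - 0.00112j)
  m=7: 0.04004 + 0.04287j × 0.00664 + 0.02029j = -0.00060 + 0.00110j  (running Σ = 0.51981 - 0.00003j)
  m=8: 0.00692 + 0.00941j × 0.00046 + 0.00333j = -0.00003 + 0.00003j  (running Σ = 0.51978 + 0.00000j)
Accumulated sum 0.51978 + 0.00000j; after 4π/(2l+1) scaling, 0.38422 + 0.00000j ⇒ P_8 = 0.384224

0.384224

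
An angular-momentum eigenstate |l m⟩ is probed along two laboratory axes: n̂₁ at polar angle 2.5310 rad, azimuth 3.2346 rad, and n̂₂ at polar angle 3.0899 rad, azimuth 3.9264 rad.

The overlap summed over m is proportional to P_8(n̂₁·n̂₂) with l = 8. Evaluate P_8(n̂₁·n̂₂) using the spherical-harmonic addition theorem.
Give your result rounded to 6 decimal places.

Addition theorem: P_8(cos γ) = (4π/17) Σ_m Y*_{lm}(Ω₁) Y_{lm}(Ω₂), m = −8…8:
  m=-8: Y*=0.00443 + 0.00408j  Y=0.00000 + 0.00000j  product 0.00000 + 0.00000j
  m=-7: Y*=0.02737 + 0.02085j  Y=0.00000 + 0.00000j  product 0.00000 + 0.00000j
  m=-6: Y*=0.10287 + 0.06422j  Y=-0.00000 + 0.00000j  product -0.00000 + 0.00000j
  m=-5: Y*=0.26081 + 0.13086j  Y=-0.00000 + 0.00000j  product -0.00000 + 0.00000j
  m=-4: Y*=0.43715 + 0.17058j  Y=-0.00010 - 0.00000j  product -0.00004 - 0.00002j
  m=-3: Y*=0.40461 + 0.11592j  Y=-0.00135 - 0.00135j  product -0.00039 - 0.00070j
  m=-2: Y*=-0.00316 - 0.00060j  Y=0.00003 - 0.02715j  product -0.00002 + 0.00009j
  m=-1: Y*=-0.40911 - 0.03816j  Y=0.17621 - 0.17600j  product -0.07881 + 0.06528j
  m=+0: Y*=-0.13522 + 0.00000j  Y=1.10783 + 0.00000j  product -0.14980 + 0.00000j
  m=+1: Y*=0.40911 - 0.03816j  Y=-0.17621 - 0.17600j  product -0.07881 - 0.06528j
  m=+2: Y*=-0.00316 + 0.00060j  Y=0.00003 + 0.02715j  product -0.00002 - 0.00009j
  m=+3: Y*=-0.40461 + 0.11592j  Y=0.00135 - 0.00135j  product -0.00039 + 0.00070j
  m=+4: Y*=0.43715 - 0.17058j  Y=-0.00010 + 0.00000j  product -0.00004 + 0.00002j
  m=+5: Y*=-0.26081 + 0.13086j  Y=0.00000 + 0.00000j  product -0.00000 - 0.00000j
  m=+6: Y*=0.10287 - 0.06422j  Y=-0.00000 - 0.00000j  product -0.00000 - 0.00000j
  m=+7: Y*=-0.02737 + 0.02085j  Y=-0.00000 + 0.00000j  product 0.00000 - 0.00000j
  m=+8: Y*=0.00443 - 0.00408j  Y=0.00000 - 0.00000j  product 0.00000 - 0.00000j
Total Σ_m = -0.30831 + 0.00000j. Multiply by 0.739198: -0.22790 + 0.00000j. P_8(cos γ) = -0.227901

-0.227901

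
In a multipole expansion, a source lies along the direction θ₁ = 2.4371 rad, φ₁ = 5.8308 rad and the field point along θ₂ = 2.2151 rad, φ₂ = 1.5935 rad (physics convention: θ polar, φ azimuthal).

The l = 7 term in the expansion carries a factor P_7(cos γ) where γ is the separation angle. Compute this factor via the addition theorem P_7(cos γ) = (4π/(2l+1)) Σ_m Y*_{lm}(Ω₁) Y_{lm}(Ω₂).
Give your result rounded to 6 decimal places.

-0.293117

Addition theorem: P_7(cos γ) = (4π/15) Σ_m Y*_{lm}(Ω₁) Y_{lm}(Ω₂), m = −7…7:
  m=-7: -0.02389 + 0.00060j × 0.01653 + 0.10311j = -0.00046 - 0.00245j  (running Σ = -0.00046 - 0.00245j)
  m=-6: 0.09574 + 0.04360j × 0.29081 - 0.03986j = 0.02958 + 0.00886j  (running Σ = 0.02912 + 0.00641j)
  m=-5: -0.17448 - 0.21092j × -0.05011 - 0.43949j = -0.08395 + 0.08725j  (running Σ = -0.05483 + 0.09366j)
  m=-4: 0.10579 + 0.43464j × -0.30314 + 0.02761j = -0.04407 - 0.12884j  (running Σ = -0.09890 - 0.03518j)
  m=-3: 0.08207 - 0.37831j × -0.00846 - 0.12403j = -0.04761 - 0.00698j  (running Σ = -0.14651 - 0.04216j)
  m=-2: 0.02051 - 0.02610j × -0.36441 + 0.01656j = -0.00704 + 0.00985j  (running Σ = -0.15355 - 0.03231j)
  m=-1: -0.35414 + 0.17211j × 0.00067 + 0.02954j = -0.00532 - 0.01035j  (running Σ = -0.15888 - 0.04265j)
  m=0: 0.09121 + 0.00000j × -0.35228 + 0.00000j = -0.03213 + 0.00000j  (running Σ = -0.19101 - 0.04265j)
  m=1: 0.35414 + 0.17211j × -0.00067 + 0.02954j = -0.00532 + 0.01035j  (running Σ = -0.19633 - 0.03231j)
  m=2: 0.02051 + 0.02610j × -0.36441 - 0.01656j = -0.00704 - 0.00985j  (running Σ = -0.20337 - 0.04216j)
  m=3: -0.08207 - 0.37831j × 0.00846 - 0.12403j = -0.04761 + 0.00698j  (running Σ = -0.25099 - 0.03518j)
  m=4: 0.10579 - 0.43464j × -0.30314 - 0.02761j = -0.04407 + 0.12884j  (running Σ = -0.29505 + 0.09366j)
  m=5: 0.17448 - 0.21092j × 0.05011 - 0.43949j = -0.08395 - 0.08725j  (running Σ = -0.37901 + 0.00641j)
  m=6: 0.09574 - 0.04360j × 0.29081 + 0.03986j = 0.02958 - 0.00886j  (running Σ = -0.34943 - 0.00245j)
  m=7: 0.02389 + 0.00060j × -0.01653 + 0.10311j = -0.00046 + 0.00245j  (running Σ = -0.34988 - 0.00000j)
Total Σ_m = -0.34988 - 0.00000j. Multiply by 0.837758: -0.29312 - 0.00000j. P_7(cos γ) = -0.293117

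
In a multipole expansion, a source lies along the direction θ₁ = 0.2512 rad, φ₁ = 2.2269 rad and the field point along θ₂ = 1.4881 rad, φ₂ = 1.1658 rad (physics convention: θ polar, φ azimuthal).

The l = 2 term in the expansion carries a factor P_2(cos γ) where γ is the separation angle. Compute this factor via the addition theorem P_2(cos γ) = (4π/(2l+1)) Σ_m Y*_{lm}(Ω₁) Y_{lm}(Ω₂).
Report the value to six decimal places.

-0.439475

Addition theorem: P_2(cos γ) = (4π/5) Σ_m Y*_{lm}(Ω₁) Y_{lm}(Ω₂), m = −2…2:
  m=-2: Y*=-0.00610 - 0.02307j  Y=-0.26452 - 0.27786j  product -0.00480 + 0.00780j
  m=-1: Y*=-0.11347 + 0.14738j  Y=0.02506 - 0.05845j  product 0.00577 + 0.01033j
  m=+0: Y*=0.57232 + 0.00000j  Y=-0.30894 + 0.00000j  product -0.17681 + 0.00000j
  m=+1: Y*=0.11347 + 0.14738j  Y=-0.02506 - 0.05845j  product 0.00577 - 0.01033j
  m=+2: Y*=-0.00610 + 0.02307j  Y=-0.26452 + 0.27786j  product -0.00480 - 0.00780j
Total Σ_m = -0.17486 - 0.00000j. Multiply by 2.513274: -0.43947 - 0.00000j. P_2(cos γ) = -0.439475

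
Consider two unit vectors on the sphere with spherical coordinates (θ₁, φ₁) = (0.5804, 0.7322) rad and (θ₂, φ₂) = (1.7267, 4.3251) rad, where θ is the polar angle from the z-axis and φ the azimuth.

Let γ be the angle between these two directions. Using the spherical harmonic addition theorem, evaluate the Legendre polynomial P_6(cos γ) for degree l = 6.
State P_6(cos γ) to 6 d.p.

Addition theorem: P_6(cos γ) = (4π/13) Σ_m Y*_{lm}(Ω₁) Y_{lm}(Ω₂), m = −6…6:
  m=-6: Y*=(-0.004122, -0.012471)  Y=(0.307005, -0.327612)  product (-0.005351, -0.002478)
  m=-5: Y*=(-0.060235, -0.034441)  Y=(0.228301, 0.087409)  product (-0.010741, -0.013128)
  m=-4: Y*=(-0.211023, 0.045594)  Y=(-0.005403, -0.249613)  product (0.012521, 0.052428)
  m=-3: Y*=(-0.246870, 0.341590)  Y=(0.244676, -0.106033)  product (-0.024183, 0.109755)
  m=-2: Y*=(0.047325, 0.443122)  Y=(-0.132940, -0.130094)  product (0.051356, -0.065066)
  m=-1: Y*=(0.022300, 0.020046)  Y=(0.102528, -0.251363)  product (0.007325, -0.003550)
  m=+0: Y*=(-0.420790, -0.000000)  Y=(-0.168353, 0.000000)  product (0.070842, 0.000000)
  m=+1: Y*=(-0.022300, 0.020046)  Y=(-0.102528, -0.251363)  product (0.007325, 0.003550)
  m=+2: Y*=(0.047325, -0.443122)  Y=(-0.132940, 0.130094)  product (0.051356, 0.065066)
  m=+3: Y*=(0.246870, 0.341590)  Y=(-0.244676, -0.106033)  product (-0.024183, -0.109755)
  m=+4: Y*=(-0.211023, -0.045594)  Y=(-0.005403, 0.249613)  product (0.012521, -0.052428)
  m=+5: Y*=(0.060235, -0.034441)  Y=(-0.228301, 0.087409)  product (-0.010741, 0.013128)
  m=+6: Y*=(-0.004122, 0.012471)  Y=(0.307005, 0.327612)  product (-0.005351, 0.002478)
Total Σ_m = (0.132695, 0.000000). Multiply by 0.966644: (0.128269, 0.000000). P_6(cos γ) = 0.128269

0.128269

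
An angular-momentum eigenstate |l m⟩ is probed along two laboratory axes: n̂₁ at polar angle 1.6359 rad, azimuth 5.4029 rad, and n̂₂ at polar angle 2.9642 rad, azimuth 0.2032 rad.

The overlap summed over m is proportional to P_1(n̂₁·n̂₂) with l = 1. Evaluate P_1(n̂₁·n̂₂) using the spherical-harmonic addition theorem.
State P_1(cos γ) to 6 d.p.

0.146491

Expand P_1 via completeness: Σ_{m} conj(Y_{1,m}) at Ω₁ times Y_{1,m} at Ω₂ —
  m=-1: Y*=(0.219590, -0.265784)  Y=(0.059713, -0.012303)  product (0.009842, -0.018572)
  m=+0: Y*=(-0.031787, -0.000000)  Y=(-0.480935, 0.000000)  product (0.015288, 0.000000)
  m=+1: Y*=(-0.219590, -0.265784)  Y=(-0.059713, -0.012303)  product (0.009842, 0.018572)
Total Σ_m = (0.034972, 0.000000). Multiply by 4.188790: (0.146491, 0.000000). P_1(cos γ) = 0.146491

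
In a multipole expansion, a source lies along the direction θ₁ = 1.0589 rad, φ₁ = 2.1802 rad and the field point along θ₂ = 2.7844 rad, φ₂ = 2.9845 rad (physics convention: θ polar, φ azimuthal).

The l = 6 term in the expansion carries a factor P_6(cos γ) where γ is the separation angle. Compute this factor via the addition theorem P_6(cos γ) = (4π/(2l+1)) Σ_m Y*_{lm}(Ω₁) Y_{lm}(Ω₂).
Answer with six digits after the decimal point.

Expand P_6 via completeness: Σ_{m} conj(Y_{6,m}) at Ω₁ times Y_{6,m} at Ω₂ —
  [-6]  conj(Y_{6,-6})(Ω₁) = 0.18462 + 0.10444j ; Y_{6,-6}(Ω₂) = 0.00052 + 0.00071j ; Δ = 0.00002 + 0.00019j
  [-5]  conj(Y_{6,-5})(Ω₁) = -0.03899 - 0.41100j ; Y_{6,-5}(Ω₂) = 0.00579 + 0.00579j ; Δ = 0.00216 - 0.00261j
  [-4]  conj(Y_{6,-4})(Ω₁) = -0.25755 + 0.21869j ; Y_{6,-4}(Ω₂) = 0.03734 + 0.02713j ; Δ = -0.01555 + 0.00118j
  [-3]  conj(Y_{6,-3})(Ω₁) = -0.07375 - 0.01942j ; Y_{6,-3}(Ω₂) = 0.15468 + 0.07882j ; Δ = -0.00988 - 0.00882j
  [-2]  conj(Y_{6,-2})(Ω₁) = 0.12111 + 0.32975j ; Y_{6,-2}(Ω₂) = 0.40235 + 0.13074j ; Δ = 0.00562 + 0.14851j
  [-1]  conj(Y_{6,-1})(Ω₁) = 0.03004 - 0.04303j ; Y_{6,-1}(Ω₂) = 0.54545 + 0.08640j ; Δ = 0.02010 - 0.02088j
  [+0]  conj(Y_{6,0})(Ω₁) = 0.33372 + 0.00000j ; Y_{6,0}(Ω₂) = 0.04380 + 0.00000j ; Δ = 0.01462 + 0.00000j
  [+1]  conj(Y_{6,1})(Ω₁) = -0.03004 - 0.04303j ; Y_{6,1}(Ω₂) = -0.54545 + 0.08640j ; Δ = 0.02010 + 0.02088j
  [+2]  conj(Y_{6,2})(Ω₁) = 0.12111 - 0.32975j ; Y_{6,2}(Ω₂) = 0.40235 - 0.13074j ; Δ = 0.00562 - 0.14851j
  [+3]  conj(Y_{6,3})(Ω₁) = 0.07375 - 0.01942j ; Y_{6,3}(Ω₂) = -0.15468 + 0.07882j ; Δ = -0.00988 + 0.00882j
  [+4]  conj(Y_{6,4})(Ω₁) = -0.25755 - 0.21869j ; Y_{6,4}(Ω₂) = 0.03734 - 0.02713j ; Δ = -0.01555 - 0.00118j
  [+5]  conj(Y_{6,5})(Ω₁) = 0.03899 - 0.41100j ; Y_{6,5}(Ω₂) = -0.00579 + 0.00579j ; Δ = 0.00216 + 0.00261j
  [+6]  conj(Y_{6,6})(Ω₁) = 0.18462 - 0.10444j ; Y_{6,6}(Ω₂) = 0.00052 - 0.00071j ; Δ = 0.00002 - 0.00019j
Accumulated sum 0.01955 - 0.00000j; after 4π/(2l+1) scaling, 0.01890 - 0.00000j ⇒ P_6 = 0.018899

0.018899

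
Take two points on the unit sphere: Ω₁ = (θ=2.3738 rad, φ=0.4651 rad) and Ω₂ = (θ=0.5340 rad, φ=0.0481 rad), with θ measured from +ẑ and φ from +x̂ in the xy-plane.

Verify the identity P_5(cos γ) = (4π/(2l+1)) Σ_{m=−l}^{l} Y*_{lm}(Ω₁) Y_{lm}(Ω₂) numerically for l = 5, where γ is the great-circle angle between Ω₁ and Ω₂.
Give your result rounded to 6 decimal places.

Term-by-term m-sum for l=5 (normalisation 4π/11 = 1.142397):
  [-5]  conj(Y_{5,-5})(Ω₁) = -0.051392+0.054647i ; Y_{5,-5}(Ω₂) = +0.015398-0.003776i ; Δ = -0.000585+0.001036i
  [-4]  conj(Y_{5,-4})(Ω₁) = +0.070173-0.235493i ; Y_{5,-4}(Ω₂) = +0.083224-0.016213i ; Δ = +0.002022-0.020736i
  [-3]  conj(Y_{5,-3})(Ω₁) = +0.074036+0.417527i ; Y_{5,-3}(Ω₂) = +0.255880-0.037182i ; Δ = +0.034469+0.104084i
  [-2]  conj(Y_{5,-2})(Ω₁) = -0.194335-0.260688i ; Y_{5,-2}(Ω₂) = +0.459995-0.044389i ; Δ = -0.100965-0.111289i
  [-1]  conj(Y_{5,-1})(Ω₁) = -0.123325-0.061887i ; Y_{5,-1}(Ω₂) = +0.351002-0.016896i ; Δ = -0.044333-0.019639i
  [+0]  conj(Y_{5,0})(Ω₁) = +0.366317-0.000000i ; Y_{5,0}(Ω₂) = -0.229456+0.000000i ; Δ = -0.084054+0.000000i
  [+1]  conj(Y_{5,1})(Ω₁) = +0.123325-0.061887i ; Y_{5,1}(Ω₂) = -0.351002-0.016896i ; Δ = -0.044333+0.019639i
  [+2]  conj(Y_{5,2})(Ω₁) = -0.194335+0.260688i ; Y_{5,2}(Ω₂) = +0.459995+0.044389i ; Δ = -0.100965+0.111289i
  [+3]  conj(Y_{5,3})(Ω₁) = -0.074036+0.417527i ; Y_{5,3}(Ω₂) = -0.255880-0.037182i ; Δ = +0.034469-0.104084i
  [+4]  conj(Y_{5,4})(Ω₁) = +0.070173+0.235493i ; Y_{5,4}(Ω₂) = +0.083224+0.016213i ; Δ = +0.002022+0.020736i
  [+5]  conj(Y_{5,5})(Ω₁) = +0.051392+0.054647i ; Y_{5,5}(Ω₂) = -0.015398-0.003776i ; Δ = -0.000585-0.001036i
Σ over m = -0.302837-0.000000i; ×(4π/11) → -0.345961-0.000000i. Real part: -0.345961

-0.345961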